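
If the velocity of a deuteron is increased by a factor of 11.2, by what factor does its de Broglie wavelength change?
The wavelength decreases by a factor of 11.2.

From λ = h/(mv), the wavelength is inversely proportional to velocity:

λ ∝ 1/v

If v → 11.2v, then λ → λ/11.2

When velocity is increased by a factor of 11.2, the wavelength decreases by a factor of 11.2.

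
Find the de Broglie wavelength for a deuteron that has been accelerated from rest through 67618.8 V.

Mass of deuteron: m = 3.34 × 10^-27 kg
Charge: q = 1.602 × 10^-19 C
7.79 × 10^-14 m

When a particle is accelerated through voltage V, it gains kinetic energy KE = qV.

The de Broglie wavelength is then λ = h/√(2mqV):

λ = h/√(2mqV)
λ = (6.626 × 10^-34 J·s) / √(2 × 3.34 × 10^-27 kg × 1.602 × 10^-19 C × 67618.8 V)
λ = 7.79 × 10^-14 m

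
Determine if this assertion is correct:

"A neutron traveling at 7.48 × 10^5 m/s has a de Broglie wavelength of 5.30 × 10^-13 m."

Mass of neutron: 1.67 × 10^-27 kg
True

The claim is correct.

Using λ = h/(mv):
λ = (6.626 × 10^-34 J·s) / (1.67 × 10^-27 kg × 7.48 × 10^5 m/s)
λ = 5.30 × 10^-13 m

This matches the claimed value.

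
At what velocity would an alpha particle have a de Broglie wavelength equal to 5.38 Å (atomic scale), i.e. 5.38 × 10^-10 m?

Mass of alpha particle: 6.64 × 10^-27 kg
1.85 × 10^2 m/s

From λ = h/(mv), solve for v:

v = h/(mλ)
v = (6.626 × 10^-34 J·s) / (6.64 × 10^-27 kg × 5.38 × 10^-10 m)
v = 1.85 × 10^2 m/s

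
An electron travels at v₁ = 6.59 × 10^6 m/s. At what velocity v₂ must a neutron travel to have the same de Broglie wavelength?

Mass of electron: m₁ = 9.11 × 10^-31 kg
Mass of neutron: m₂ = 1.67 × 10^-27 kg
v₂ = 3.59 × 10^3 m/s

For equal de Broglie wavelengths: λ₁ = λ₂

h/(m₁v₁) = h/(m₂v₂)
m₁v₁ = m₂v₂
v₂ = v₁ · (m₁/m₂)

v₂ = 6.59 × 10^6 m/s × (9.11 × 10^-31 kg / 1.67 × 10^-27 kg)
v₂ = 3.59 × 10^3 m/s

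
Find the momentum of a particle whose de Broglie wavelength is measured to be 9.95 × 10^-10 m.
6.66 × 10^-25 kg·m/s

From the de Broglie relation λ = h/p, we solve for p:

p = h/λ
p = (6.626 × 10^-34 J·s) / (9.95 × 10^-10 m)
p = 6.66 × 10^-25 kg·m/s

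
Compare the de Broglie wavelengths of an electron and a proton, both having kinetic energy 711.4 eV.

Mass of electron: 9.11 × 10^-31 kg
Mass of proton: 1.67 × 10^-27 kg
The electron has the longer wavelength.

Using λ = h/√(2mKE):

For electron: λ₁ = h/√(2m₁KE) = 4.60 × 10^-11 m
For proton: λ₂ = h/√(2m₂KE) = 1.07 × 10^-12 m

Since λ ∝ 1/√m at constant kinetic energy, the lighter particle has the longer wavelength.

The electron has the longer de Broglie wavelength.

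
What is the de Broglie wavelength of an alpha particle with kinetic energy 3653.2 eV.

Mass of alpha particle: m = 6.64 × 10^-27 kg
2.38 × 10^-13 m

Using λ = h/√(2mKE):

First convert KE to Joules: KE = 3653.2 eV = 5.853 × 10^-16 J

λ = h/√(2mKE)
λ = (6.626 × 10^-34 J·s) / √(2 × 6.64 × 10^-27 kg × 5.853 × 10^-16 J)
λ = 2.38 × 10^-13 m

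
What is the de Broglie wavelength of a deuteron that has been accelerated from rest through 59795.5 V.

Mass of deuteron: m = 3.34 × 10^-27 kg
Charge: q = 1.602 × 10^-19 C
8.28 × 10^-14 m

When a particle is accelerated through voltage V, it gains kinetic energy KE = qV.

The de Broglie wavelength is then λ = h/√(2mqV):

λ = h/√(2mqV)
λ = (6.626 × 10^-34 J·s) / √(2 × 3.34 × 10^-27 kg × 1.602 × 10^-19 C × 59795.5 V)
λ = 8.28 × 10^-14 m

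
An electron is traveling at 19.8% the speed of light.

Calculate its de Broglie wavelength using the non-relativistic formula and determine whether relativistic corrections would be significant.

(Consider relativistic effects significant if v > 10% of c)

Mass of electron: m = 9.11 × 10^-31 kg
Yes, relativistic corrections are needed.

Using the non-relativistic de Broglie formula λ = h/(mv):

v = 19.8% × c = 5.936 × 10^7 m/s

λ = h/(mv)
λ = (6.626 × 10^-34 J·s) / (9.11 × 10^-31 kg × 5.936 × 10^7 m/s)
λ = 1.23 × 10^-11 m

Since v = 19.8% of c > 10% of c, relativistic corrections ARE significant and the actual wavelength would differ from this non-relativistic estimate.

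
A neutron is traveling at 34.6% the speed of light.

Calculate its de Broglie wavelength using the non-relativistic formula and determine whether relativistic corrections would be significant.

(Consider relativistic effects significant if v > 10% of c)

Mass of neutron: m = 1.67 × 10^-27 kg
Yes, relativistic corrections are needed.

Using the non-relativistic de Broglie formula λ = h/(mv):

v = 34.6% × c = 1.037 × 10^8 m/s

λ = h/(mv)
λ = (6.626 × 10^-34 J·s) / (1.67 × 10^-27 kg × 1.037 × 10^8 m/s)
λ = 3.83 × 10^-15 m

Since v = 34.6% of c > 10% of c, relativistic corrections ARE significant and the actual wavelength would differ from this non-relativistic estimate.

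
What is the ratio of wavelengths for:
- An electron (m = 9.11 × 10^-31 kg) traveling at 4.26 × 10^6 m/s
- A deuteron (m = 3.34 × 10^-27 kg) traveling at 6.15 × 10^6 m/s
λ₁/λ₂ = 5.29 × 10^3

Using λ = h/(mv):

λ₁ = h/(m₁v₁) = 1.71 × 10^-10 m
λ₂ = h/(m₂v₂) = 3.23 × 10^-14 m

Ratio λ₁/λ₂ = (m₂v₂)/(m₁v₁)
         = (3.34 × 10^-27 kg × 6.15 × 10^6 m/s) / (9.11 × 10^-31 kg × 4.26 × 10^6 m/s)
         = 5.29 × 10^3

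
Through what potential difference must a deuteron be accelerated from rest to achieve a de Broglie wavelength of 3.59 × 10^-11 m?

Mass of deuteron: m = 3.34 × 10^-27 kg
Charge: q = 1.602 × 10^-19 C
3.18 × 10^-1 V

From λ = h/√(2mqV), we solve for V:

λ² = h²/(2mqV)
V = h²/(2mqλ²)
V = (6.626 × 10^-34 J·s)² / (2 × 3.34 × 10^-27 kg × 1.602 × 10^-19 C × (3.59 × 10^-11 m)²)
V = 3.18 × 10^-1 V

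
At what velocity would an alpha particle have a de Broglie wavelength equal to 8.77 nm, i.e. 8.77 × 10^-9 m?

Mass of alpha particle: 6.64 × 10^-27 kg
1.14 × 10^1 m/s

From λ = h/(mv), solve for v:

v = h/(mλ)
v = (6.626 × 10^-34 J·s) / (6.64 × 10^-27 kg × 8.77 × 10^-9 m)
v = 1.14 × 10^1 m/s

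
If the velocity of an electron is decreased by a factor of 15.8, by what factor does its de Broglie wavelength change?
The wavelength increases by a factor of 15.8.

From λ = h/(mv), the wavelength is inversely proportional to velocity:

λ ∝ 1/v

If v → v/15.8, then λ → 15.8λ

When velocity is decreased by a factor of 15.8, the wavelength increases by a factor of 15.8.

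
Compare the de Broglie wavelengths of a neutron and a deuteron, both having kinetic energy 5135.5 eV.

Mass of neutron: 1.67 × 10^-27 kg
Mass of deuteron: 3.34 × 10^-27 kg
The neutron has the longer wavelength.

Using λ = h/√(2mKE):

For neutron: λ₁ = h/√(2m₁KE) = 4.00 × 10^-13 m
For deuteron: λ₂ = h/√(2m₂KE) = 2.83 × 10^-13 m

Since λ ∝ 1/√m at constant kinetic energy, the lighter particle has the longer wavelength.

The neutron has the longer de Broglie wavelength.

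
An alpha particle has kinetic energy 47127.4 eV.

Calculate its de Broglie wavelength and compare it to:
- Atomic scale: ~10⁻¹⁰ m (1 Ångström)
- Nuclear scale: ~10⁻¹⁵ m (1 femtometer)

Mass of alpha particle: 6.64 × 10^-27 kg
λ = 6.62 × 10^-14 m, which is between nuclear and atomic scales.

Using λ = h/√(2mKE):

KE = 47127.4 eV = 7.551 × 10^-15 J

λ = h/√(2mKE)
λ = (6.626 × 10^-34 J·s) / √(2 × 6.64 × 10^-27 kg × 7.551 × 10^-15 J)
λ = 6.62 × 10^-14 m

Comparison:
- Atomic scale (10⁻¹⁰ m): λ is 0.00066× this size
- Nuclear scale (10⁻¹⁵ m): λ is 66× this size

The wavelength is between nuclear and atomic scales.

This wavelength is appropriate for probing atomic structure but too large for nuclear physics experiments.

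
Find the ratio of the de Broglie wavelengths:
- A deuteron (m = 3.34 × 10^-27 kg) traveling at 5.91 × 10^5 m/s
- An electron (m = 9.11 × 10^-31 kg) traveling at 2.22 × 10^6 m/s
λ₁/λ₂ = 1.02 × 10^-3

Using λ = h/(mv):

λ₁ = h/(m₁v₁) = 3.36 × 10^-13 m
λ₂ = h/(m₂v₂) = 3.28 × 10^-10 m

Ratio λ₁/λ₂ = (m₂v₂)/(m₁v₁)
         = (9.11 × 10^-31 kg × 2.22 × 10^6 m/s) / (3.34 × 10^-27 kg × 5.91 × 10^5 m/s)
         = 1.02 × 10^-3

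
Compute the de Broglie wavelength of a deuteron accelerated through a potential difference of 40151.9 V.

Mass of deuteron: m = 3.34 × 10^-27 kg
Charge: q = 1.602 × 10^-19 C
1.01 × 10^-13 m

When a particle is accelerated through voltage V, it gains kinetic energy KE = qV.

The de Broglie wavelength is then λ = h/√(2mqV):

λ = h/√(2mqV)
λ = (6.626 × 10^-34 J·s) / √(2 × 3.34 × 10^-27 kg × 1.602 × 10^-19 C × 40151.9 V)
λ = 1.01 × 10^-13 m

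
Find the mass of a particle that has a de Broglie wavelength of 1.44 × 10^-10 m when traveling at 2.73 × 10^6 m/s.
1.69 × 10^-30 kg

From the de Broglie relation λ = h/(mv), we solve for m:

m = h/(λv)
m = (6.626 × 10^-34 J·s) / (1.44 × 10^-10 m × 2.73 × 10^6 m/s)
m = 1.69 × 10^-30 kg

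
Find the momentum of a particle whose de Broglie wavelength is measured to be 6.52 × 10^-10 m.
1.02 × 10^-24 kg·m/s

From the de Broglie relation λ = h/p, we solve for p:

p = h/λ
p = (6.626 × 10^-34 J·s) / (6.52 × 10^-10 m)
p = 1.02 × 10^-24 kg·m/s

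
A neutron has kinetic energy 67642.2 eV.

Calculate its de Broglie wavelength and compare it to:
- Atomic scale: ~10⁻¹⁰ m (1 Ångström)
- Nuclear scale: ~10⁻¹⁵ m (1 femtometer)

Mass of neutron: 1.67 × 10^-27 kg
λ = 1.10 × 10^-13 m, which is between nuclear and atomic scales.

Using λ = h/√(2mKE):

KE = 67642.2 eV = 1.084 × 10^-14 J

λ = h/√(2mKE)
λ = (6.626 × 10^-34 J·s) / √(2 × 1.67 × 10^-27 kg × 1.084 × 10^-14 J)
λ = 1.10 × 10^-13 m

Comparison:
- Atomic scale (10⁻¹⁰ m): λ is 0.0011× this size
- Nuclear scale (10⁻¹⁵ m): λ is 1.1e+02× this size

The wavelength is between nuclear and atomic scales.

This wavelength is appropriate for probing atomic structure but too large for nuclear physics experiments.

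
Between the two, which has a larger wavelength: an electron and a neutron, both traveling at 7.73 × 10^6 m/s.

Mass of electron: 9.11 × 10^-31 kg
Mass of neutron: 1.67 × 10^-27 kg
The electron has the longer wavelength.

Using λ = h/(mv), since both particles have the same velocity, the wavelength depends only on mass.

For electron: λ₁ = h/(m₁v) = 9.41 × 10^-11 m
For neutron: λ₂ = h/(m₂v) = 5.13 × 10^-14 m

Since λ ∝ 1/m at constant velocity, the lighter particle has the longer wavelength.

The electron has the longer de Broglie wavelength.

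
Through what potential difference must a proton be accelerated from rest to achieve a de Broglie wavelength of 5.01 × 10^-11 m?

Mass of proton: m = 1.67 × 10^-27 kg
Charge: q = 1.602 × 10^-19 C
3.27 × 10^-1 V

From λ = h/√(2mqV), we solve for V:

λ² = h²/(2mqV)
V = h²/(2mqλ²)
V = (6.626 × 10^-34 J·s)² / (2 × 1.67 × 10^-27 kg × 1.602 × 10^-19 C × (5.01 × 10^-11 m)²)
V = 3.27 × 10^-1 V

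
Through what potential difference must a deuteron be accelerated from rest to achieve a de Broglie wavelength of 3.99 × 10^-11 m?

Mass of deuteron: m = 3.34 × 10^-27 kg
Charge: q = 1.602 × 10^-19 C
2.58 × 10^-1 V

From λ = h/√(2mqV), we solve for V:

λ² = h²/(2mqV)
V = h²/(2mqλ²)
V = (6.626 × 10^-34 J·s)² / (2 × 3.34 × 10^-27 kg × 1.602 × 10^-19 C × (3.99 × 10^-11 m)²)
V = 2.58 × 10^-1 V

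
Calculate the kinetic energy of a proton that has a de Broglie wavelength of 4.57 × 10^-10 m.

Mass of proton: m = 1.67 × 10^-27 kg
6.29 × 10^-22 J (or 3.93 × 10^-3 eV)

From λ = h/√(2mKE), we solve for KE:

λ² = h²/(2mKE)
KE = h²/(2mλ²)
KE = (6.626 × 10^-34 J·s)² / (2 × 1.67 × 10^-27 kg × (4.57 × 10^-10 m)²)
KE = 6.29 × 10^-22 J
KE = 3.93 × 10^-3 eV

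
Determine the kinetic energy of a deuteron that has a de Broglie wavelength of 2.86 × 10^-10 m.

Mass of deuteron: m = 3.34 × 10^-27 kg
8.04 × 10^-22 J (or 5.02 × 10^-3 eV)

From λ = h/√(2mKE), we solve for KE:

λ² = h²/(2mKE)
KE = h²/(2mλ²)
KE = (6.626 × 10^-34 J·s)² / (2 × 3.34 × 10^-27 kg × (2.86 × 10^-10 m)²)
KE = 8.04 × 10^-22 J
KE = 5.02 × 10^-3 eV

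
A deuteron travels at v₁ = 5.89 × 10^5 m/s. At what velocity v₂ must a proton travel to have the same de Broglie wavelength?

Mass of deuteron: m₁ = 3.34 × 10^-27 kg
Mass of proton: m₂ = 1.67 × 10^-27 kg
v₂ = 1.18 × 10^6 m/s

For equal de Broglie wavelengths: λ₁ = λ₂

h/(m₁v₁) = h/(m₂v₂)
m₁v₁ = m₂v₂
v₂ = v₁ · (m₁/m₂)

v₂ = 5.89 × 10^5 m/s × (3.34 × 10^-27 kg / 1.67 × 10^-27 kg)
v₂ = 1.18 × 10^6 m/s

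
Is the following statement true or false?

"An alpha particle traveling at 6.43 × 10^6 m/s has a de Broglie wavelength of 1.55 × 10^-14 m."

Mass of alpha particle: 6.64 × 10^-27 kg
True

The claim is correct.

Using λ = h/(mv):
λ = (6.626 × 10^-34 J·s) / (6.64 × 10^-27 kg × 6.43 × 10^6 m/s)
λ = 1.55 × 10^-14 m

This matches the claimed value.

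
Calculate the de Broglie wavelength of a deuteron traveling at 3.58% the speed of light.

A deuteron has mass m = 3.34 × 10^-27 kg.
1.85 × 10^-14 m

Using the de Broglie relation λ = h/(mv):

v = 3.58% × c = 1.073 × 10^7 m/s

λ = h/(mv)
λ = (6.626 × 10^-34 J·s) / (3.34 × 10^-27 kg × 1.073 × 10^7 m/s)
λ = 1.85 × 10^-14 m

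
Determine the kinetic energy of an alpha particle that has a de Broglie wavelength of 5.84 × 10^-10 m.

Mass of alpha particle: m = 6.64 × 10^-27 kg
9.69 × 10^-23 J (or 6.05 × 10^-4 eV)

From λ = h/√(2mKE), we solve for KE:

λ² = h²/(2mKE)
KE = h²/(2mλ²)
KE = (6.626 × 10^-34 J·s)² / (2 × 6.64 × 10^-27 kg × (5.84 × 10^-10 m)²)
KE = 9.69 × 10^-23 J
KE = 6.05 × 10^-4 eV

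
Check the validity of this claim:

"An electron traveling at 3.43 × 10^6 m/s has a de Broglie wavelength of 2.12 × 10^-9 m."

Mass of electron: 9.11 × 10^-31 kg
False

The claim is incorrect.

Using λ = h/(mv):
λ = (6.626 × 10^-34 J·s) / (9.11 × 10^-31 kg × 3.43 × 10^6 m/s)
λ = 2.12 × 10^-10 m

The actual wavelength differs from the claimed 2.12 × 10^-9 m.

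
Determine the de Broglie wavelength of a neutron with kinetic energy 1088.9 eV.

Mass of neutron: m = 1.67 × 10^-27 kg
8.68 × 10^-13 m

Using λ = h/√(2mKE):

First convert KE to Joules: KE = 1088.9 eV = 1.745 × 10^-16 J

λ = h/√(2mKE)
λ = (6.626 × 10^-34 J·s) / √(2 × 1.67 × 10^-27 kg × 1.745 × 10^-16 J)
λ = 8.68 × 10^-13 m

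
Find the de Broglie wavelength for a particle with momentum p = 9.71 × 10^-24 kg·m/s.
6.82 × 10^-11 m

Using the de Broglie relation λ = h/p:

λ = h/p
λ = (6.626 × 10^-34 J·s) / (9.71 × 10^-24 kg·m/s)
λ = 6.82 × 10^-11 m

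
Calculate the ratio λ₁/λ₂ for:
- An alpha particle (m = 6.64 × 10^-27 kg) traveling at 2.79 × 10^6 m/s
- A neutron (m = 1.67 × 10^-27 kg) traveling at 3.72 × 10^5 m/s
λ₁/λ₂ = 0.0335

Using λ = h/(mv):

λ₁ = h/(m₁v₁) = 3.58 × 10^-14 m
λ₂ = h/(m₂v₂) = 1.07 × 10^-12 m

Ratio λ₁/λ₂ = (m₂v₂)/(m₁v₁)
         = (1.67 × 10^-27 kg × 3.72 × 10^5 m/s) / (6.64 × 10^-27 kg × 2.79 × 10^6 m/s)
         = 0.0335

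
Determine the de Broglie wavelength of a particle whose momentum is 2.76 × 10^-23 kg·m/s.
2.40 × 10^-11 m

Using the de Broglie relation λ = h/p:

λ = h/p
λ = (6.626 × 10^-34 J·s) / (2.76 × 10^-23 kg·m/s)
λ = 2.40 × 10^-11 m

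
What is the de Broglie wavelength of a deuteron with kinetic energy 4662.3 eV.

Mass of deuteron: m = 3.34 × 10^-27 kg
2.97 × 10^-13 m

Using λ = h/√(2mKE):

First convert KE to Joules: KE = 4662.3 eV = 7.470 × 10^-16 J

λ = h/√(2mKE)
λ = (6.626 × 10^-34 J·s) / √(2 × 3.34 × 10^-27 kg × 7.470 × 10^-16 J)
λ = 2.97 × 10^-13 m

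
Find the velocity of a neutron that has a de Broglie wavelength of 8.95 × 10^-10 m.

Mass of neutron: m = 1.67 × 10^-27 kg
4.43 × 10^2 m/s

From the de Broglie relation λ = h/(mv), we solve for v:

v = h/(mλ)
v = (6.626 × 10^-34 J·s) / (1.67 × 10^-27 kg × 8.95 × 10^-10 m)
v = 4.43 × 10^2 m/s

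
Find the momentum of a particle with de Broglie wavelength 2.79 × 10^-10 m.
2.37 × 10^-24 kg·m/s

From the de Broglie relation λ = h/p, we solve for p:

p = h/λ
p = (6.626 × 10^-34 J·s) / (2.79 × 10^-10 m)
p = 2.37 × 10^-24 kg·m/s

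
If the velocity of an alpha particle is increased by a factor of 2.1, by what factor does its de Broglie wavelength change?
The wavelength decreases by a factor of 2.1.

From λ = h/(mv), the wavelength is inversely proportional to velocity:

λ ∝ 1/v

If v → 2.1v, then λ → λ/2.1

When velocity is increased by a factor of 2.1, the wavelength decreases by a factor of 2.1.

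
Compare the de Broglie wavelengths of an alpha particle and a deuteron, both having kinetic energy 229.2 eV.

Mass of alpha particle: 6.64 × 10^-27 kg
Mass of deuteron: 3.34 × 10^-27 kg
The deuteron has the longer wavelength.

Using λ = h/√(2mKE):

For alpha particle: λ₁ = h/√(2m₁KE) = 9.49 × 10^-13 m
For deuteron: λ₂ = h/√(2m₂KE) = 1.34 × 10^-12 m

Since λ ∝ 1/√m at constant kinetic energy, the lighter particle has the longer wavelength.

The deuteron has the longer de Broglie wavelength.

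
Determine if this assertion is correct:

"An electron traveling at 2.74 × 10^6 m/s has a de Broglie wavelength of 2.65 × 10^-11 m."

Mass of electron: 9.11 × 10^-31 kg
False

The claim is incorrect.

Using λ = h/(mv):
λ = (6.626 × 10^-34 J·s) / (9.11 × 10^-31 kg × 2.74 × 10^6 m/s)
λ = 2.65 × 10^-10 m

The actual wavelength differs from the claimed 2.65 × 10^-11 m.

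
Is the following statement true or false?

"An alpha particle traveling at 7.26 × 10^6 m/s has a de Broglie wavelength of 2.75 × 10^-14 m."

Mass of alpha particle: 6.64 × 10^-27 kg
False

The claim is incorrect.

Using λ = h/(mv):
λ = (6.626 × 10^-34 J·s) / (6.64 × 10^-27 kg × 7.26 × 10^6 m/s)
λ = 1.37 × 10^-14 m

The actual wavelength differs from the claimed 2.75 × 10^-14 m.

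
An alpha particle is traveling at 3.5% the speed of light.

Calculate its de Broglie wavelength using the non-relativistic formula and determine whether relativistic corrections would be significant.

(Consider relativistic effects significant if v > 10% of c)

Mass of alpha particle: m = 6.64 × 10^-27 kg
No, relativistic corrections are not needed.

Using the non-relativistic de Broglie formula λ = h/(mv):

v = 3.5% × c = 1.049 × 10^7 m/s

λ = h/(mv)
λ = (6.626 × 10^-34 J·s) / (6.64 × 10^-27 kg × 1.049 × 10^7 m/s)
λ = 9.51 × 10^-15 m

Since v = 3.5% of c < 10% of c, relativistic corrections are NOT significant and this non-relativistic result is a good approximation.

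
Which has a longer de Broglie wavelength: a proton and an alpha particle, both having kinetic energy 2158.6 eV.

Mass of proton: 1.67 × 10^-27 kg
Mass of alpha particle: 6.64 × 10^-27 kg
The proton has the longer wavelength.

Using λ = h/√(2mKE):

For proton: λ₁ = h/√(2m₁KE) = 6.17 × 10^-13 m
For alpha particle: λ₂ = h/√(2m₂KE) = 3.09 × 10^-13 m

Since λ ∝ 1/√m at constant kinetic energy, the lighter particle has the longer wavelength.

The proton has the longer de Broglie wavelength.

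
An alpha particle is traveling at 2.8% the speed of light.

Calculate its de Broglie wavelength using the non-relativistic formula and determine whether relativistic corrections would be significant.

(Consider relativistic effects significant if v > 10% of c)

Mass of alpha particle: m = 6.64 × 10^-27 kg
No, relativistic corrections are not needed.

Using the non-relativistic de Broglie formula λ = h/(mv):

v = 2.8% × c = 8.394 × 10^6 m/s

λ = h/(mv)
λ = (6.626 × 10^-34 J·s) / (6.64 × 10^-27 kg × 8.394 × 10^6 m/s)
λ = 1.19 × 10^-14 m

Since v = 2.8% of c < 10% of c, relativistic corrections are NOT significant and this non-relativistic result is a good approximation.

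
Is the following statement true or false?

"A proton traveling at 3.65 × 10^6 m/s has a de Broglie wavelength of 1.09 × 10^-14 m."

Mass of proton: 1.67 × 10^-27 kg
False

The claim is incorrect.

Using λ = h/(mv):
λ = (6.626 × 10^-34 J·s) / (1.67 × 10^-27 kg × 3.65 × 10^6 m/s)
λ = 1.09 × 10^-13 m

The actual wavelength differs from the claimed 1.09 × 10^-14 m.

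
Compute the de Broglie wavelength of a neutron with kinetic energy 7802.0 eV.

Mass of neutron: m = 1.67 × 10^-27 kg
3.24 × 10^-13 m

Using λ = h/√(2mKE):

First convert KE to Joules: KE = 7802.0 eV = 1.250 × 10^-15 J

λ = h/√(2mKE)
λ = (6.626 × 10^-34 J·s) / √(2 × 1.67 × 10^-27 kg × 1.250 × 10^-15 J)
λ = 3.24 × 10^-13 m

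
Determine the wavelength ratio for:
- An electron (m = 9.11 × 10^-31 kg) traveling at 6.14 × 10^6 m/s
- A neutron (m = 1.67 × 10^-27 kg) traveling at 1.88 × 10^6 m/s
λ₁/λ₂ = 561

Using λ = h/(mv):

λ₁ = h/(m₁v₁) = 1.18 × 10^-10 m
λ₂ = h/(m₂v₂) = 2.11 × 10^-13 m

Ratio λ₁/λ₂ = (m₂v₂)/(m₁v₁)
         = (1.67 × 10^-27 kg × 1.88 × 10^6 m/s) / (9.11 × 10^-31 kg × 6.14 × 10^6 m/s)
         = 561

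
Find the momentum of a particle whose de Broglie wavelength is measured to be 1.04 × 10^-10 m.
6.37 × 10^-24 kg·m/s

From the de Broglie relation λ = h/p, we solve for p:

p = h/λ
p = (6.626 × 10^-34 J·s) / (1.04 × 10^-10 m)
p = 6.37 × 10^-24 kg·m/s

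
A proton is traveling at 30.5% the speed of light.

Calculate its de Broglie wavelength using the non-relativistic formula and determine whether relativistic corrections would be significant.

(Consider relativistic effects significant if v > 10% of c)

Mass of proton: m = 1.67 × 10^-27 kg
Yes, relativistic corrections are needed.

Using the non-relativistic de Broglie formula λ = h/(mv):

v = 30.5% × c = 9.144 × 10^7 m/s

λ = h/(mv)
λ = (6.626 × 10^-34 J·s) / (1.67 × 10^-27 kg × 9.144 × 10^7 m/s)
λ = 4.34 × 10^-15 m

Since v = 30.5% of c > 10% of c, relativistic corrections ARE significant and the actual wavelength would differ from this non-relativistic estimate.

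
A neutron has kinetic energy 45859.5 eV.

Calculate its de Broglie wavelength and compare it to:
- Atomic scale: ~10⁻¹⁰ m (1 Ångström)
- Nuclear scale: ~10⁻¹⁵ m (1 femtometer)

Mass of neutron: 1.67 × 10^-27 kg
λ = 1.34 × 10^-13 m, which is between nuclear and atomic scales.

Using λ = h/√(2mKE):

KE = 45859.5 eV = 7.348 × 10^-15 J

λ = h/√(2mKE)
λ = (6.626 × 10^-34 J·s) / √(2 × 1.67 × 10^-27 kg × 7.348 × 10^-15 J)
λ = 1.34 × 10^-13 m

Comparison:
- Atomic scale (10⁻¹⁰ m): λ is 0.0013× this size
- Nuclear scale (10⁻¹⁵ m): λ is 1.3e+02× this size

The wavelength is between nuclear and atomic scales.

This wavelength is appropriate for probing atomic structure but too large for nuclear physics experiments.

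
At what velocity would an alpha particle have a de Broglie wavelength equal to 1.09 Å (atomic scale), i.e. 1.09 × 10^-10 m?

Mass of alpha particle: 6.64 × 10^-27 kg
9.15 × 10^2 m/s

From λ = h/(mv), solve for v:

v = h/(mλ)
v = (6.626 × 10^-34 J·s) / (6.64 × 10^-27 kg × 1.09 × 10^-10 m)
v = 9.15 × 10^2 m/s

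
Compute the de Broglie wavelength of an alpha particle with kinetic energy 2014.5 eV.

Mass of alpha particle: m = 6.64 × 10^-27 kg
3.20 × 10^-13 m

Using λ = h/√(2mKE):

First convert KE to Joules: KE = 2014.5 eV = 3.228 × 10^-16 J

λ = h/√(2mKE)
λ = (6.626 × 10^-34 J·s) / √(2 × 6.64 × 10^-27 kg × 3.228 × 10^-16 J)
λ = 3.20 × 10^-13 m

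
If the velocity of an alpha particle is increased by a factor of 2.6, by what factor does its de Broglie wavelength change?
The wavelength decreases by a factor of 2.6.

From λ = h/(mv), the wavelength is inversely proportional to velocity:

λ ∝ 1/v

If v → 2.6v, then λ → λ/2.6

When velocity is increased by a factor of 2.6, the wavelength decreases by a factor of 2.6.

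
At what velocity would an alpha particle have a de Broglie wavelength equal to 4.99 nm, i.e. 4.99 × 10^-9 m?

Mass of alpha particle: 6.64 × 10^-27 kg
2.00 × 10^1 m/s

From λ = h/(mv), solve for v:

v = h/(mλ)
v = (6.626 × 10^-34 J·s) / (6.64 × 10^-27 kg × 4.99 × 10^-9 m)
v = 2.00 × 10^1 m/s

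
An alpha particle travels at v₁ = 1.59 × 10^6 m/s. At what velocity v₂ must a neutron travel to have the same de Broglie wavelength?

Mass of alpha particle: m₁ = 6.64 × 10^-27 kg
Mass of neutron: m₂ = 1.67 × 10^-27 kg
v₂ = 6.32 × 10^6 m/s

For equal de Broglie wavelengths: λ₁ = λ₂

h/(m₁v₁) = h/(m₂v₂)
m₁v₁ = m₂v₂
v₂ = v₁ · (m₁/m₂)

v₂ = 1.59 × 10^6 m/s × (6.64 × 10^-27 kg / 1.67 × 10^-27 kg)
v₂ = 6.32 × 10^6 m/s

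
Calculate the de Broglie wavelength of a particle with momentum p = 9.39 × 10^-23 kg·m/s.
7.06 × 10^-12 m

Using the de Broglie relation λ = h/p:

λ = h/p
λ = (6.626 × 10^-34 J·s) / (9.39 × 10^-23 kg·m/s)
λ = 7.06 × 10^-12 m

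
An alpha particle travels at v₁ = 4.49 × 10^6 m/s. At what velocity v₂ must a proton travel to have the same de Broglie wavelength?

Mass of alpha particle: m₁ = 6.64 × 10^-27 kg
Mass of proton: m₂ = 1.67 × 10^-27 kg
v₂ = 1.79 × 10^7 m/s

For equal de Broglie wavelengths: λ₁ = λ₂

h/(m₁v₁) = h/(m₂v₂)
m₁v₁ = m₂v₂
v₂ = v₁ · (m₁/m₂)

v₂ = 4.49 × 10^6 m/s × (6.64 × 10^-27 kg / 1.67 × 10^-27 kg)
v₂ = 1.79 × 10^7 m/s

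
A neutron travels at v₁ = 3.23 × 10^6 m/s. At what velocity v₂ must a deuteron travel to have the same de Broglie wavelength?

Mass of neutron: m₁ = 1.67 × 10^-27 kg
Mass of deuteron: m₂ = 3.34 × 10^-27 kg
v₂ = 1.62 × 10^6 m/s

For equal de Broglie wavelengths: λ₁ = λ₂

h/(m₁v₁) = h/(m₂v₂)
m₁v₁ = m₂v₂
v₂ = v₁ · (m₁/m₂)

v₂ = 3.23 × 10^6 m/s × (1.67 × 10^-27 kg / 3.34 × 10^-27 kg)
v₂ = 1.62 × 10^6 m/s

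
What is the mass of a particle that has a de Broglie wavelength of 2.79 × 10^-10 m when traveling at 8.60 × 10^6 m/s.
2.76 × 10^-31 kg

From the de Broglie relation λ = h/(mv), we solve for m:

m = h/(λv)
m = (6.626 × 10^-34 J·s) / (2.79 × 10^-10 m × 8.60 × 10^6 m/s)
m = 2.76 × 10^-31 kg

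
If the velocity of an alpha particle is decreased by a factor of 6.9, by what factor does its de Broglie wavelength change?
The wavelength increases by a factor of 6.9.

From λ = h/(mv), the wavelength is inversely proportional to velocity:

λ ∝ 1/v

If v → v/6.9, then λ → 6.9λ

When velocity is decreased by a factor of 6.9, the wavelength increases by a factor of 6.9.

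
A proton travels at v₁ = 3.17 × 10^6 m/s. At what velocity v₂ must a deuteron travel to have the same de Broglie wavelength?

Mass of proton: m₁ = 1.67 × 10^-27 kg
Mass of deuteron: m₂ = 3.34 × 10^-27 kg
v₂ = 1.58 × 10^6 m/s

For equal de Broglie wavelengths: λ₁ = λ₂

h/(m₁v₁) = h/(m₂v₂)
m₁v₁ = m₂v₂
v₂ = v₁ · (m₁/m₂)

v₂ = 3.17 × 10^6 m/s × (1.67 × 10^-27 kg / 3.34 × 10^-27 kg)
v₂ = 1.58 × 10^6 m/s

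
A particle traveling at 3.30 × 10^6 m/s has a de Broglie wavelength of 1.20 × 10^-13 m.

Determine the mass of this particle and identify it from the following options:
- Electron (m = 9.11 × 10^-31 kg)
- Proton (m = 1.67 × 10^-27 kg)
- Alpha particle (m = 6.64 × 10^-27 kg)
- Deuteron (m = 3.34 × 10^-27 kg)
The particle is a proton.

From λ = h/(mv), solve for mass:

m = h/(λv)
m = (6.626 × 10^-34 J·s) / (1.20 × 10^-13 m × 3.30 × 10^6 m/s)
m = 1.67 × 10^-27 kg

Comparing with the listed masses, this is closest to a proton.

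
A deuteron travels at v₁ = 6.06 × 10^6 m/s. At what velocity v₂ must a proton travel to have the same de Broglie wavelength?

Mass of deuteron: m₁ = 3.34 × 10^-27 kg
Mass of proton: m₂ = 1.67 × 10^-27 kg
v₂ = 1.21 × 10^7 m/s

For equal de Broglie wavelengths: λ₁ = λ₂

h/(m₁v₁) = h/(m₂v₂)
m₁v₁ = m₂v₂
v₂ = v₁ · (m₁/m₂)

v₂ = 6.06 × 10^6 m/s × (3.34 × 10^-27 kg / 1.67 × 10^-27 kg)
v₂ = 1.21 × 10^7 m/s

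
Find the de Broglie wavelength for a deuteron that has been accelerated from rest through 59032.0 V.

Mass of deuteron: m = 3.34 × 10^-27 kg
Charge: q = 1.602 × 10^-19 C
8.34 × 10^-14 m

When a particle is accelerated through voltage V, it gains kinetic energy KE = qV.

The de Broglie wavelength is then λ = h/√(2mqV):

λ = h/√(2mqV)
λ = (6.626 × 10^-34 J·s) / √(2 × 3.34 × 10^-27 kg × 1.602 × 10^-19 C × 59032.0 V)
λ = 8.34 × 10^-14 m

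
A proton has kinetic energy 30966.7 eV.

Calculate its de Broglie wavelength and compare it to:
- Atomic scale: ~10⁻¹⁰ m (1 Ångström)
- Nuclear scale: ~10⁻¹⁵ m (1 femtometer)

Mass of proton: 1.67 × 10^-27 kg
λ = 1.63 × 10^-13 m, which is between nuclear and atomic scales.

Using λ = h/√(2mKE):

KE = 30966.7 eV = 4.961 × 10^-15 J

λ = h/√(2mKE)
λ = (6.626 × 10^-34 J·s) / √(2 × 1.67 × 10^-27 kg × 4.961 × 10^-15 J)
λ = 1.63 × 10^-13 m

Comparison:
- Atomic scale (10⁻¹⁰ m): λ is 0.0016× this size
- Nuclear scale (10⁻¹⁵ m): λ is 1.6e+02× this size

The wavelength is between nuclear and atomic scales.

This wavelength is appropriate for probing atomic structure but too large for nuclear physics experiments.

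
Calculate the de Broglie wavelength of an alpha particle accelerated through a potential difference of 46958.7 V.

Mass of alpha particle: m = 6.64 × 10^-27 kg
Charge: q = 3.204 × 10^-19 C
4.69 × 10^-14 m

When a particle is accelerated through voltage V, it gains kinetic energy KE = qV.

The de Broglie wavelength is then λ = h/√(2mqV):

λ = h/√(2mqV)
λ = (6.626 × 10^-34 J·s) / √(2 × 6.64 × 10^-27 kg × 3.204 × 10^-19 C × 46958.7 V)
λ = 4.69 × 10^-14 m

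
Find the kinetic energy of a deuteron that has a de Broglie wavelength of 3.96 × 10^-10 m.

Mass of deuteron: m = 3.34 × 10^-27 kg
4.19 × 10^-22 J (or 2.62 × 10^-3 eV)

From λ = h/√(2mKE), we solve for KE:

λ² = h²/(2mKE)
KE = h²/(2mλ²)
KE = (6.626 × 10^-34 J·s)² / (2 × 3.34 × 10^-27 kg × (3.96 × 10^-10 m)²)
KE = 4.19 × 10^-22 J
KE = 2.62 × 10^-3 eV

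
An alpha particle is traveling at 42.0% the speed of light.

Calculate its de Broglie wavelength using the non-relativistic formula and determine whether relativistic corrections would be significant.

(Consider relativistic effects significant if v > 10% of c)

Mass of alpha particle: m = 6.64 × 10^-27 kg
Yes, relativistic corrections are needed.

Using the non-relativistic de Broglie formula λ = h/(mv):

v = 42.0% × c = 1.259 × 10^8 m/s

λ = h/(mv)
λ = (6.626 × 10^-34 J·s) / (6.64 × 10^-27 kg × 1.259 × 10^8 m/s)
λ = 7.93 × 10^-16 m

Since v = 42.0% of c > 10% of c, relativistic corrections ARE significant and the actual wavelength would differ from this non-relativistic estimate.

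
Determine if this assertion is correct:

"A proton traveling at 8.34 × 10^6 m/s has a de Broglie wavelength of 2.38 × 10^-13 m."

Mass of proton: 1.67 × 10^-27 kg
False

The claim is incorrect.

Using λ = h/(mv):
λ = (6.626 × 10^-34 J·s) / (1.67 × 10^-27 kg × 8.34 × 10^6 m/s)
λ = 4.76 × 10^-14 m

The actual wavelength differs from the claimed 2.38 × 10^-13 m.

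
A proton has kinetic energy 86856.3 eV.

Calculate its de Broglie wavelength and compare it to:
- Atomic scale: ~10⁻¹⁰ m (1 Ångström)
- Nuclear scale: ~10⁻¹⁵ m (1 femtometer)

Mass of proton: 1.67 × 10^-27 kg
λ = 9.72 × 10^-14 m, which is between nuclear and atomic scales.

Using λ = h/√(2mKE):

KE = 86856.3 eV = 1.392 × 10^-14 J

λ = h/√(2mKE)
λ = (6.626 × 10^-34 J·s) / √(2 × 1.67 × 10^-27 kg × 1.392 × 10^-14 J)
λ = 9.72 × 10^-14 m

Comparison:
- Atomic scale (10⁻¹⁰ m): λ is 0.00097× this size
- Nuclear scale (10⁻¹⁵ m): λ is 97× this size

The wavelength is between nuclear and atomic scales.

This wavelength is appropriate for probing atomic structure but too large for nuclear physics experiments.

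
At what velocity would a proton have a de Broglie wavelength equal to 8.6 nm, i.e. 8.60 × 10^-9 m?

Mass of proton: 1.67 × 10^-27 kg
4.61 × 10^1 m/s

From λ = h/(mv), solve for v:

v = h/(mλ)
v = (6.626 × 10^-34 J·s) / (1.67 × 10^-27 kg × 8.60 × 10^-9 m)
v = 4.61 × 10^1 m/s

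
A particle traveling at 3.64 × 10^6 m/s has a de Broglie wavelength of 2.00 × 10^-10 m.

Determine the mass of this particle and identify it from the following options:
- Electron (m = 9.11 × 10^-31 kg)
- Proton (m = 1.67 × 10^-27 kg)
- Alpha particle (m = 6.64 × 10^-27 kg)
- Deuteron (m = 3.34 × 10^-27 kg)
The particle is an electron.

From λ = h/(mv), solve for mass:

m = h/(λv)
m = (6.626 × 10^-34 J·s) / (2.00 × 10^-10 m × 3.64 × 10^6 m/s)
m = 9.10 × 10^-31 kg

Comparing with the listed masses, this is closest to an electron.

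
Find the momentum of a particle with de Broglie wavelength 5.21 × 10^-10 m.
1.27 × 10^-24 kg·m/s

From the de Broglie relation λ = h/p, we solve for p:

p = h/λ
p = (6.626 × 10^-34 J·s) / (5.21 × 10^-10 m)
p = 1.27 × 10^-24 kg·m/s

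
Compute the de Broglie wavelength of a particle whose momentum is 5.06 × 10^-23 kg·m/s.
1.31 × 10^-11 m

Using the de Broglie relation λ = h/p:

λ = h/p
λ = (6.626 × 10^-34 J·s) / (5.06 × 10^-23 kg·m/s)
λ = 1.31 × 10^-11 m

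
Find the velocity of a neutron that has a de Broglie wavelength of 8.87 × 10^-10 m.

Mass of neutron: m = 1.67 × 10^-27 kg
4.47 × 10^2 m/s

From the de Broglie relation λ = h/(mv), we solve for v:

v = h/(mλ)
v = (6.626 × 10^-34 J·s) / (1.67 × 10^-27 kg × 8.87 × 10^-10 m)
v = 4.47 × 10^2 m/s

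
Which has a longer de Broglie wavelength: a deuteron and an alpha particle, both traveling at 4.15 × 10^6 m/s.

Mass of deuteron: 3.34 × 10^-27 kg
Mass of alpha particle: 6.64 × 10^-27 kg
The deuteron has the longer wavelength.

Using λ = h/(mv), since both particles have the same velocity, the wavelength depends only on mass.

For deuteron: λ₁ = h/(m₁v) = 4.78 × 10^-14 m
For alpha particle: λ₂ = h/(m₂v) = 2.40 × 10^-14 m

Since λ ∝ 1/m at constant velocity, the lighter particle has the longer wavelength.

The deuteron has the longer de Broglie wavelength.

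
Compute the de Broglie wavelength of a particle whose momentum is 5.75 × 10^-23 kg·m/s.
1.15 × 10^-11 m

Using the de Broglie relation λ = h/p:

λ = h/p
λ = (6.626 × 10^-34 J·s) / (5.75 × 10^-23 kg·m/s)
λ = 1.15 × 10^-11 m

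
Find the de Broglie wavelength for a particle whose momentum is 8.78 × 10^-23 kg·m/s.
7.55 × 10^-12 m

Using the de Broglie relation λ = h/p:

λ = h/p
λ = (6.626 × 10^-34 J·s) / (8.78 × 10^-23 kg·m/s)
λ = 7.55 × 10^-12 m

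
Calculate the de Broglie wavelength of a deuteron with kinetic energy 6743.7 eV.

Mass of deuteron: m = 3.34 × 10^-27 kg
2.47 × 10^-13 m

Using λ = h/√(2mKE):

First convert KE to Joules: KE = 6743.7 eV = 1.080 × 10^-15 J

λ = h/√(2mKE)
λ = (6.626 × 10^-34 J·s) / √(2 × 3.34 × 10^-27 kg × 1.080 × 10^-15 J)
λ = 2.47 × 10^-13 m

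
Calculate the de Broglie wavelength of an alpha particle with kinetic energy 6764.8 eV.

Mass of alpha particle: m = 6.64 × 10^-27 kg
1.75 × 10^-13 m

Using λ = h/√(2mKE):

First convert KE to Joules: KE = 6764.8 eV = 1.084 × 10^-15 J

λ = h/√(2mKE)
λ = (6.626 × 10^-34 J·s) / √(2 × 6.64 × 10^-27 kg × 1.084 × 10^-15 J)
λ = 1.75 × 10^-13 m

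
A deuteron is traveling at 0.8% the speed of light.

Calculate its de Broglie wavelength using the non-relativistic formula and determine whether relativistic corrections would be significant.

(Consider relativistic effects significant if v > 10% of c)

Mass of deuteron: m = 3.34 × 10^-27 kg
No, relativistic corrections are not needed.

Using the non-relativistic de Broglie formula λ = h/(mv):

v = 0.8% × c = 2.398 × 10^6 m/s

λ = h/(mv)
λ = (6.626 × 10^-34 J·s) / (3.34 × 10^-27 kg × 2.398 × 10^6 m/s)
λ = 8.27 × 10^-14 m

Since v = 0.8% of c < 10% of c, relativistic corrections are NOT significant and this non-relativistic result is a good approximation.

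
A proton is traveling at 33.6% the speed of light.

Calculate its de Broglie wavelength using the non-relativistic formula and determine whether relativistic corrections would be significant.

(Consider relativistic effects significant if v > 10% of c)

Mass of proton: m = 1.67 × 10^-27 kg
Yes, relativistic corrections are needed.

Using the non-relativistic de Broglie formula λ = h/(mv):

v = 33.6% × c = 1.007 × 10^8 m/s

λ = h/(mv)
λ = (6.626 × 10^-34 J·s) / (1.67 × 10^-27 kg × 1.007 × 10^8 m/s)
λ = 3.94 × 10^-15 m

Since v = 33.6% of c > 10% of c, relativistic corrections ARE significant and the actual wavelength would differ from this non-relativistic estimate.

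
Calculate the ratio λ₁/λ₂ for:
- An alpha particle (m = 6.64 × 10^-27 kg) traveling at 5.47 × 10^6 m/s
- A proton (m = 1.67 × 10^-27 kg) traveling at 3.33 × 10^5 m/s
λ₁/λ₂ = 0.0153

Using λ = h/(mv):

λ₁ = h/(m₁v₁) = 1.82 × 10^-14 m
λ₂ = h/(m₂v₂) = 1.19 × 10^-12 m

Ratio λ₁/λ₂ = (m₂v₂)/(m₁v₁)
         = (1.67 × 10^-27 kg × 3.33 × 10^5 m/s) / (6.64 × 10^-27 kg × 5.47 × 10^6 m/s)
         = 0.0153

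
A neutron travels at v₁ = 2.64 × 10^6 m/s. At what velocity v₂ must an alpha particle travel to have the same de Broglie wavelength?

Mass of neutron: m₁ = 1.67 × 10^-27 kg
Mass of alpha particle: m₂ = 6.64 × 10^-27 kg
v₂ = 6.64 × 10^5 m/s

For equal de Broglie wavelengths: λ₁ = λ₂

h/(m₁v₁) = h/(m₂v₂)
m₁v₁ = m₂v₂
v₂ = v₁ · (m₁/m₂)

v₂ = 2.64 × 10^6 m/s × (1.67 × 10^-27 kg / 6.64 × 10^-27 kg)
v₂ = 6.64 × 10^5 m/s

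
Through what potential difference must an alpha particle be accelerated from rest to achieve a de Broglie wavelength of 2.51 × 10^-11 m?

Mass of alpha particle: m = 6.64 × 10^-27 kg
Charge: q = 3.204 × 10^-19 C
1.64 × 10^-1 V

From λ = h/√(2mqV), we solve for V:

λ² = h²/(2mqV)
V = h²/(2mqλ²)
V = (6.626 × 10^-34 J·s)² / (2 × 6.64 × 10^-27 kg × 3.204 × 10^-19 C × (2.51 × 10^-11 m)²)
V = 1.64 × 10^-1 V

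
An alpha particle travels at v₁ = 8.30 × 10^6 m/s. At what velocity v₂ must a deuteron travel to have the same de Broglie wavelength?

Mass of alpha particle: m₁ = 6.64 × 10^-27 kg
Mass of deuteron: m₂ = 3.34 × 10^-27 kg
v₂ = 1.65 × 10^7 m/s

For equal de Broglie wavelengths: λ₁ = λ₂

h/(m₁v₁) = h/(m₂v₂)
m₁v₁ = m₂v₂
v₂ = v₁ · (m₁/m₂)

v₂ = 8.30 × 10^6 m/s × (6.64 × 10^-27 kg / 3.34 × 10^-27 kg)
v₂ = 1.65 × 10^7 m/s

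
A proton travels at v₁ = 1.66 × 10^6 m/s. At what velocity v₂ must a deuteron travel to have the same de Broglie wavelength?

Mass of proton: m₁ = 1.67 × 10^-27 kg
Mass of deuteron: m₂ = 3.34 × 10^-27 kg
v₂ = 8.30 × 10^5 m/s

For equal de Broglie wavelengths: λ₁ = λ₂

h/(m₁v₁) = h/(m₂v₂)
m₁v₁ = m₂v₂
v₂ = v₁ · (m₁/m₂)

v₂ = 1.66 × 10^6 m/s × (1.67 × 10^-27 kg / 3.34 × 10^-27 kg)
v₂ = 8.30 × 10^5 m/s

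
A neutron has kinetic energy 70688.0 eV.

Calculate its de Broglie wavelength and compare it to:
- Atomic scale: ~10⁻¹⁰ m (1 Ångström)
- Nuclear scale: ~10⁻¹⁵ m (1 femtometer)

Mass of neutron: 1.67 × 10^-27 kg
λ = 1.08 × 10^-13 m, which is between nuclear and atomic scales.

Using λ = h/√(2mKE):

KE = 70688.0 eV = 1.133 × 10^-14 J

λ = h/√(2mKE)
λ = (6.626 × 10^-34 J·s) / √(2 × 1.67 × 10^-27 kg × 1.133 × 10^-14 J)
λ = 1.08 × 10^-13 m

Comparison:
- Atomic scale (10⁻¹⁰ m): λ is 0.0011× this size
- Nuclear scale (10⁻¹⁵ m): λ is 1.1e+02× this size

The wavelength is between nuclear and atomic scales.

This wavelength is appropriate for probing atomic structure but too large for nuclear physics experiments.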